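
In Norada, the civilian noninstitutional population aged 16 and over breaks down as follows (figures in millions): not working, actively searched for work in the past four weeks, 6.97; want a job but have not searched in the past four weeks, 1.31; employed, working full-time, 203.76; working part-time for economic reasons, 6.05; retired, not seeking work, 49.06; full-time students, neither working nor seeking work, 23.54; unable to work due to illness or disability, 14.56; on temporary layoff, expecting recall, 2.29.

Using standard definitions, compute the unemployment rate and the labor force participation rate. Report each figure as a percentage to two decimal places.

Employed = 203.76 + 6.05 = 209.81 million (anyone who worked, including part-time for economic reasons, counts as employed).
Unemployed = 6.97 + 2.29 = 9.26 million (jobless and actively searching, or on temporary layoff).
Labor force = 209.81 + 9.26 = 219.07 million.
Not in labor force = 1.31 + 49.06 + 23.54 + 14.56 = 88.47 million (those not working and not actively searching are outside the labor force — including those who want a job but have given up searching).
Civilian working-age population = 219.07 + 88.47 = 307.54 million.
Unemployment rate = 9.26 / 219.07 = 4.23%.
Labor force participation rate = 219.07 / 307.54 = 71.23%.

Unemployment rate ≈ 4.23%; labor force participation rate ≈ 71.23%.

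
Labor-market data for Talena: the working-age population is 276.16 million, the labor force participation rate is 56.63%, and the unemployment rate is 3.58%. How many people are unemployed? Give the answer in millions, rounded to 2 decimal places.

About 5.60 million are unemployed.

Labor force = 0.5663 × 276.16 = 156.39 million.
Unemployed = 0.0358 × 156.39 ≈ 5.60 million.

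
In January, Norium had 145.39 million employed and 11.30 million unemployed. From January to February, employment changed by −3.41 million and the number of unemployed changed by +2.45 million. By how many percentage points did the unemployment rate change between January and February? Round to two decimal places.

The unemployment rate changed by +1.62 percentage points.

January: labor force = 145.39 + 11.30 = 156.69; u = 11.30/156.69 = 7.21%.
February: labor force = 141.98 + 13.75 = 155.73; u = 13.75/155.73 = 8.83%.
Change = 8.83% − 7.21% = +1.62 pp.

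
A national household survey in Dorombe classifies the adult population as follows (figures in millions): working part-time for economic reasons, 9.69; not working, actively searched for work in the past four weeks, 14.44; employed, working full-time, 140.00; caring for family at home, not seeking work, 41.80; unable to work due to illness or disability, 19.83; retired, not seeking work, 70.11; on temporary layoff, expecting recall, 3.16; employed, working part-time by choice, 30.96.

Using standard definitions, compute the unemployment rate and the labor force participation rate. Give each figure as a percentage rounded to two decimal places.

Employed = 9.69 + 140.00 + 30.96 = 180.65 million (anyone who worked, including part-time for economic reasons, counts as employed).
Unemployed = 14.44 + 3.16 = 17.60 million (jobless and actively searching, or on temporary layoff).
Labor force = 180.65 + 17.60 = 198.25 million.
Not in labor force = 41.80 + 19.83 + 70.11 = 131.74 million (those not working and not actively searching are outside the labor force).
Civilian working-age population = 198.25 + 131.74 = 329.99 million.
Unemployment rate = 17.60 / 198.25 = 8.88%.
Labor force participation rate = 198.25 / 329.99 = 60.08%.

Unemployment rate ≈ 8.88%; labor force participation rate ≈ 60.08%.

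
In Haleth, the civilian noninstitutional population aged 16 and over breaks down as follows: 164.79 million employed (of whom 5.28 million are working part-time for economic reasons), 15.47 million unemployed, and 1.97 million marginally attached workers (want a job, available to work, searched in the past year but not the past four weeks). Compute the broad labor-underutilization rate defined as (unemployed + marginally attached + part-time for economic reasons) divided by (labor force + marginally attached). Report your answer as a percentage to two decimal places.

Broad underutilization rate ≈ 12.47%.

Labor force = 164.79 + 15.47 = 180.26 million.
Numerator = 15.47 + 1.97 + 5.28 = 22.72 million.
Denominator = 180.26 + 1.97 = 182.23 million.
Broad rate = 22.72 / 182.23 = 12.47%.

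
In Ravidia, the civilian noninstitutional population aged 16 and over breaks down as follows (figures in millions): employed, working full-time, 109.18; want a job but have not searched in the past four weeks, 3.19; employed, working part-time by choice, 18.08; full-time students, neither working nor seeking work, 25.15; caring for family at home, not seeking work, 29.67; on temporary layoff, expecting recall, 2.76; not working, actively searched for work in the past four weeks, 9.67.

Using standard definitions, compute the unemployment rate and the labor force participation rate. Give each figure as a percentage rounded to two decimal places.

Unemployment rate ≈ 8.90%; labor force participation rate ≈ 70.66%.

Employed = 109.18 + 18.08 = 127.26 million.
Unemployed = 2.76 + 9.67 = 12.43 million (jobless and actively searching, or on temporary layoff).
Labor force = 127.26 + 12.43 = 139.69 million.
Not in labor force = 3.19 + 25.15 + 29.67 = 58.01 million (those not working and not actively searching are outside the labor force — including those who want a job but have given up searching).
Civilian working-age population = 139.69 + 58.01 = 197.70 million.
Unemployment rate = 12.43 / 139.69 = 8.90%.
Labor force participation rate = 139.69 / 197.70 = 70.66%.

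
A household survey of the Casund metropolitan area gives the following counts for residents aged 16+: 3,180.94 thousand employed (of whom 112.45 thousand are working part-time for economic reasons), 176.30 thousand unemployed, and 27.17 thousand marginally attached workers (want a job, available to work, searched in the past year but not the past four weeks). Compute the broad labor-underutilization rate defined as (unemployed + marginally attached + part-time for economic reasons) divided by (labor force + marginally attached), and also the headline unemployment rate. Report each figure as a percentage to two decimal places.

Broad underutilization rate ≈ 9.33%; headline unemployment rate ≈ 5.25%.

Labor force = 3,180.94 + 176.30 = 3,357.24 thousand.
Numerator = 176.30 + 27.17 + 112.45 = 315.92 thousand.
Denominator = 3,357.24 + 27.17 = 3,384.41 thousand.
Broad rate = 315.92 / 3,384.41 = 9.33%.
Headline unemployment rate = 176.30 / 3,357.24 = 5.25%.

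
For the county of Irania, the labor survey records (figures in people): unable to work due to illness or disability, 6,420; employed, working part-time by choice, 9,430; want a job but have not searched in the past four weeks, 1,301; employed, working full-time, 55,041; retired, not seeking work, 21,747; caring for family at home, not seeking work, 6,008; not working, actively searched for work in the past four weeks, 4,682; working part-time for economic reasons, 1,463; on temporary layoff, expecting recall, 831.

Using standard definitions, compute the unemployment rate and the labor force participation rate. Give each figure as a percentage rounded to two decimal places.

Employed = 9,430 + 55,041 + 1,463 = 65,934 (anyone who worked, including part-time for economic reasons, counts as employed).
Unemployed = 4,682 + 831 = 5,513 (jobless and actively searching, or on temporary layoff).
Labor force = 65,934 + 5,513 = 71,447.
Not in labor force = 6,420 + 1,301 + 21,747 + 6,008 = 35,476 (those not working and not actively searching are outside the labor force — including those who want a job but have given up searching).
Civilian working-age population = 71,447 + 35,476 = 106,923.
Unemployment rate = 5,513 / 71,447 = 7.72%.
Labor force participation rate = 71,447 / 106,923 = 66.82%.

Unemployment rate ≈ 7.72%; labor force participation rate ≈ 66.82%.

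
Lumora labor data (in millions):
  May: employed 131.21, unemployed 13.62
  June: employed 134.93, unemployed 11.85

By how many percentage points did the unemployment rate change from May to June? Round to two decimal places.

May: labor force = 131.21 + 13.62 = 144.83; u = 13.62/144.83 = 9.40%.
June: labor force = 134.93 + 11.85 = 146.78; u = 11.85/146.78 = 8.07%.
Change = 8.07% − 9.40% = −1.33 pp.

The unemployment rate changed by −1.33 percentage points.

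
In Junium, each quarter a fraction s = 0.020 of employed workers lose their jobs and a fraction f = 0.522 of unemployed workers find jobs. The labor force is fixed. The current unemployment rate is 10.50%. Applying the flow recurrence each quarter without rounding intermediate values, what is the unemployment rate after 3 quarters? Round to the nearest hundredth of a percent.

With a fixed labor force, u_{t+1} = u_t + s·(1−u_t) − f·u_t = u_t·(1−s−f) + s.
Here 1−s−f = 0.458 and s = 0.020.
u_1 = 0.105000 × 0.458 + 0.020 = 0.068090.
u_2 = 0.068090 × 0.458 + 0.020 = 0.051185.
u_3 = 0.051185 × 0.458 + 0.020 = 0.043443.

Unemployment rate after three quarters ≈ 4.34%.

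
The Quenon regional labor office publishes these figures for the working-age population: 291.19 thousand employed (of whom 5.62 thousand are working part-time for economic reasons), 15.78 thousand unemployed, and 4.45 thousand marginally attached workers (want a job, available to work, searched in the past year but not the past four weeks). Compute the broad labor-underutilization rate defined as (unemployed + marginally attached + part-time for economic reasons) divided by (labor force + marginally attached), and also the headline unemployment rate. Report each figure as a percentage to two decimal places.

Broad underutilization rate ≈ 8.30%; headline unemployment rate ≈ 5.14%.

Labor force = 291.19 + 15.78 = 306.97 thousand.
Numerator = 15.78 + 4.45 + 5.62 = 25.85 thousand.
Denominator = 306.97 + 4.45 = 311.42 thousand.
Broad rate = 25.85 / 311.42 = 8.30%.
Headline unemployment rate = 15.78 / 306.97 = 5.14%.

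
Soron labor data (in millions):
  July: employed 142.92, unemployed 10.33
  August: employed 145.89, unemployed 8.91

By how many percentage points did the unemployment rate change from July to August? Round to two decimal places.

The unemployment rate changed by −0.98 percentage points.

July: labor force = 142.92 + 10.33 = 153.25; u = 10.33/153.25 = 6.74%.
August: labor force = 145.89 + 8.91 = 154.80; u = 8.91/154.80 = 5.76%.
Change = 5.76% − 6.74% = −0.98 pp.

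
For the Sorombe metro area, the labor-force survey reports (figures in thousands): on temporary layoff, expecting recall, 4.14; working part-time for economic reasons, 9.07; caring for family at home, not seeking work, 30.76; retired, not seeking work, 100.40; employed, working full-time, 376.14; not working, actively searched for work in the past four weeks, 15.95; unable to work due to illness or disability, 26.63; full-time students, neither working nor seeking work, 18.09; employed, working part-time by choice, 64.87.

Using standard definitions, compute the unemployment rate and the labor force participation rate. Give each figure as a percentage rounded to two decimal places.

Employed = 9.07 + 376.14 + 64.87 = 450.08 thousand (anyone who worked, including part-time for economic reasons, counts as employed).
Unemployed = 4.14 + 15.95 = 20.09 thousand (jobless and actively searching, or on temporary layoff).
Labor force = 450.08 + 20.09 = 470.17 thousand.
Not in labor force = 30.76 + 100.40 + 26.63 + 18.09 = 175.88 thousand (those not working and not actively searching are outside the labor force).
Civilian working-age population = 470.17 + 175.88 = 646.05 thousand.
Unemployment rate = 20.09 / 470.17 = 4.27%.
Labor force participation rate = 470.17 / 646.05 = 72.78%.

Unemployment rate ≈ 4.27%; labor force participation rate ≈ 72.78%.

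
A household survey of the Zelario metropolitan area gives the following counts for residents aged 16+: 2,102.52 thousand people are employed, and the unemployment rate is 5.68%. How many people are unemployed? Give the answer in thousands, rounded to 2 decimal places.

Let U be the number unemployed. The labor force is E + U, and U/(E+U) = 0.0568.
So U = 0.0568 × 2,102.52 / (1 − 0.0568) = 119.4231 / 0.9432 ≈ 126.61 thousand.

About 126.61 thousand are unemployed.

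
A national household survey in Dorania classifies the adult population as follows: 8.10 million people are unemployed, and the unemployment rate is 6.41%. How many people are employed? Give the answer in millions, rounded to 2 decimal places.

About 118.27 million are employed.

Labor force = U / u = 8.10 / 0.0641 ≈ 126.37 million.
Employed = labor force − unemployed = 126.37 − 8.10 = 118.27 million.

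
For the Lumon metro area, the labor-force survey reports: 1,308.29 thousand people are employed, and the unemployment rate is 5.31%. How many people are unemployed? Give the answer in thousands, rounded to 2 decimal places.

Let U be the number unemployed. The labor force is E + U, and U/(E+U) = 0.0531.
So U = 0.0531 × 1,308.29 / (1 − 0.0531) = 69.4702 / 0.9469 ≈ 73.37 thousand.

About 73.37 thousand are unemployed.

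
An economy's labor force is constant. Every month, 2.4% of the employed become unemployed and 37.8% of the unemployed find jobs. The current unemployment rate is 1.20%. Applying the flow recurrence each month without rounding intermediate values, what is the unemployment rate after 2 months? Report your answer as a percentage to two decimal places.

Unemployment rate after two months ≈ 4.26%.

With a fixed labor force, u_{t+1} = u_t + s·(1−u_t) − f·u_t = u_t·(1−s−f) + s.
Here 1−s−f = 0.598 and s = 0.024.
u_1 = 0.012000 × 0.598 + 0.024 = 0.031176.
u_2 = 0.031176 × 0.598 + 0.024 = 0.042643.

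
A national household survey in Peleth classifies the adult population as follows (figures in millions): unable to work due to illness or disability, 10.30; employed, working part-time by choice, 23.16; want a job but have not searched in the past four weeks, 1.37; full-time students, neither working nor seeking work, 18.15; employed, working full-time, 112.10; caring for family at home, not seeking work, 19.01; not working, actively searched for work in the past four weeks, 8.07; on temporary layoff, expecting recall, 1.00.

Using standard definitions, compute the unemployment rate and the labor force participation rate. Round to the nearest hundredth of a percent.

Unemployment rate ≈ 6.28%; labor force participation rate ≈ 74.72%.

Employed = 23.16 + 112.10 = 135.26 million.
Unemployed = 8.07 + 1.00 = 9.07 million (jobless and actively searching, or on temporary layoff).
Labor force = 135.26 + 9.07 = 144.33 million.
Not in labor force = 10.30 + 1.37 + 18.15 + 19.01 = 48.83 million (those not working and not actively searching are outside the labor force — including those who want a job but have given up searching).
Civilian working-age population = 144.33 + 48.83 = 193.16 million.
Unemployment rate = 9.07 / 144.33 = 6.28%.
Labor force participation rate = 144.33 / 193.16 = 74.72%.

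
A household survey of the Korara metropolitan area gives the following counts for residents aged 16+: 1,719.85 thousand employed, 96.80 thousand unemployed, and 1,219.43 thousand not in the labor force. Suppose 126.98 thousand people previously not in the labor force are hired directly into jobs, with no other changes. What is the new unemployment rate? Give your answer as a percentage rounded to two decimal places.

New unemployment rate ≈ 4.98%.

Initially, labor force = 1,719.85 + 96.80 = 1,816.65 thousand, so u = 96.80/1,816.65 = 5.33%.
After the change, employed and labor force both rise by 126.98; unemployed unchanged → E = 1,846.83, U = 96.80, labor force = 1,943.63 thousand.
New unemployment rate = 96.80 / 1,943.63 = 4.98%.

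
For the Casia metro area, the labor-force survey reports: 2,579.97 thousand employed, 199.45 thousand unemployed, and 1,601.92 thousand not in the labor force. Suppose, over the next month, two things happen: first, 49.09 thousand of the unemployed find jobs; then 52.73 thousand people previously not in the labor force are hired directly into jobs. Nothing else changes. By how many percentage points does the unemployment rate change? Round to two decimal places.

Initially, labor force = 2,579.97 + 199.45 = 2,779.42 thousand, so u = 199.45/2,779.42 = 7.18%.
After the first change, unemployed falls and employed rises by 49.09; labor force unchanged → E = 2,629.06, U = 150.36, labor force = 2,779.42 thousand.
After the second change, employed and labor force both rise by 52.73; unemployed unchanged → E = 2,681.79, U = 150.36, labor force = 2,832.15 thousand.
New unemployment rate = 150.36 / 2,832.15 = 5.31%.
Change = 5.31% − 7.18% = −1.87 percentage points.

The unemployment rate changes by −1.87 percentage points.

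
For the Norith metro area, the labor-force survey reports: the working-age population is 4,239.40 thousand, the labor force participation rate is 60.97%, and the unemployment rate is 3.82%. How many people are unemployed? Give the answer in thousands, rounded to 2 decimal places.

About 98.74 thousand are unemployed.

Labor force = 0.6097 × 4,239.40 = 2,584.76 thousand.
Unemployed = 0.0382 × 2,584.76 ≈ 98.74 thousand.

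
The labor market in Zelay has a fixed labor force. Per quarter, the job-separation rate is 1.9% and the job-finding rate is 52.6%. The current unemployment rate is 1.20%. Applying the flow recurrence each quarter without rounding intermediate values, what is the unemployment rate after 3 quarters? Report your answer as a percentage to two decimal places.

With a fixed labor force, u_{t+1} = u_t + s·(1−u_t) − f·u_t = u_t·(1−s−f) + s.
Here 1−s−f = 0.455 and s = 0.019.
u_1 = 0.012000 × 0.455 + 0.019 = 0.024460.
u_2 = 0.024460 × 0.455 + 0.019 = 0.030129.
u_3 = 0.030129 × 0.455 + 0.019 = 0.032709.

Unemployment rate after three quarters ≈ 3.27%.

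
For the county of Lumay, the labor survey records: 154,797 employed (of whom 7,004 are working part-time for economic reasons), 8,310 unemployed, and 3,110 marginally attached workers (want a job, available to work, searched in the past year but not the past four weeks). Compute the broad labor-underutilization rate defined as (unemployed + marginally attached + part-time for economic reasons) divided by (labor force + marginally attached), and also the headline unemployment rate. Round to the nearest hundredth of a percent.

Broad underutilization rate ≈ 11.08%; headline unemployment rate ≈ 5.09%.

Labor force = 154,797 + 8,310 = 163,107.
Numerator = 8,310 + 3,110 + 7,004 = 18,424.
Denominator = 163,107 + 3,110 = 166,217.
Broad rate = 18,424 / 166,217 = 11.08%.
Headline unemployment rate = 8,310 / 163,107 = 5.09%.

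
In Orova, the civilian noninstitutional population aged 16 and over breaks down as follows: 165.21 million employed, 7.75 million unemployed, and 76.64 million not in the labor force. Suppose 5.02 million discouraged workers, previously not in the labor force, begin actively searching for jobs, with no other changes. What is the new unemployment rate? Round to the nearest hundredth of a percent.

Initially, labor force = 165.21 + 7.75 = 172.96 million, so u = 7.75/172.96 = 4.48%.
After the change, unemployed and labor force both rise by 5.02 → E = 165.21, U = 12.77, labor force = 177.98 million.
New unemployment rate = 12.77 / 177.98 = 7.17%.

New unemployment rate ≈ 7.17%.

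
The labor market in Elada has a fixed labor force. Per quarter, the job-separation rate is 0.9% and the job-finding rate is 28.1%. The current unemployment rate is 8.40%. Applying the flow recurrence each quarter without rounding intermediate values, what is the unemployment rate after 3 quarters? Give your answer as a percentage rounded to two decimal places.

Unemployment rate after three quarters ≈ 5.00%.

With a fixed labor force, u_{t+1} = u_t + s·(1−u_t) − f·u_t = u_t·(1−s−f) + s.
Here 1−s−f = 0.710 and s = 0.009.
u_1 = 0.084000 × 0.710 + 0.009 = 0.068640.
u_2 = 0.068640 × 0.710 + 0.009 = 0.057734.
u_3 = 0.057734 × 0.710 + 0.009 = 0.049991.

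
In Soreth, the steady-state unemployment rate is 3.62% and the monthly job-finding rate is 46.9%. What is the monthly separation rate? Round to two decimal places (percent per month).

From u* = s/(s+f): s = u·f/(1−u).
s = 0.0362 × 46.9 / (1 − 0.0362) = 1.6978 / 0.9638 ≈ 1.76% per month.

Separation rate ≈ 1.76% per month.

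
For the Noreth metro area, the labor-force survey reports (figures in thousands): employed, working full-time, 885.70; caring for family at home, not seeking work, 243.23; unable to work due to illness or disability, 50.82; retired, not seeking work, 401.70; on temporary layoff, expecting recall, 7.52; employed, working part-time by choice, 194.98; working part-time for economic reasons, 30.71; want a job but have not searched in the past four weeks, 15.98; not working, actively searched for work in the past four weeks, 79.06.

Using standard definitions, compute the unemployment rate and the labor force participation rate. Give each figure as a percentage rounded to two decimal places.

Employed = 885.70 + 194.98 + 30.71 = 1,111.39 thousand (anyone who worked, including part-time for economic reasons, counts as employed).
Unemployed = 7.52 + 79.06 = 86.58 thousand (jobless and actively searching, or on temporary layoff).
Labor force = 1,111.39 + 86.58 = 1,197.97 thousand.
Not in labor force = 243.23 + 50.82 + 401.70 + 15.98 = 711.73 thousand (those not working and not actively searching are outside the labor force — including those who want a job but have given up searching).
Civilian working-age population = 1,197.97 + 711.73 = 1,909.70 thousand.
Unemployment rate = 86.58 / 1,197.97 = 7.23%.
Labor force participation rate = 1,197.97 / 1,909.70 = 62.73%.

Unemployment rate ≈ 7.23%; labor force participation rate ≈ 62.73%.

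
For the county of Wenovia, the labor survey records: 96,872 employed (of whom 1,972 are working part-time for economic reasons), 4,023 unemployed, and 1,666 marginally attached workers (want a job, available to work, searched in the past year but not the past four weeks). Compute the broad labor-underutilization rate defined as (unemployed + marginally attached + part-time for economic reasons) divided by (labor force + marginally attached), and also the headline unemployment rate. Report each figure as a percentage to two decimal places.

Labor force = 96,872 + 4,023 = 100,895.
Numerator = 4,023 + 1,666 + 1,972 = 7,661.
Denominator = 100,895 + 1,666 = 102,561.
Broad rate = 7,661 / 102,561 = 7.47%.
Headline unemployment rate = 4,023 / 100,895 = 3.99%.

Broad underutilization rate ≈ 7.47%; headline unemployment rate ≈ 3.99%.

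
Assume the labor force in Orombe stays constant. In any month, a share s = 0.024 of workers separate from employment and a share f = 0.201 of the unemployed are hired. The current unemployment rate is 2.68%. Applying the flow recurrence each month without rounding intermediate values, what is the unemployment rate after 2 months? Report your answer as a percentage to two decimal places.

Unemployment rate after two months ≈ 5.87%.

With a fixed labor force, u_{t+1} = u_t + s·(1−u_t) − f·u_t = u_t·(1−s−f) + s.
Here 1−s−f = 0.775 and s = 0.024.
u_1 = 0.026800 × 0.775 + 0.024 = 0.044770.
u_2 = 0.044770 × 0.775 + 0.024 = 0.058697.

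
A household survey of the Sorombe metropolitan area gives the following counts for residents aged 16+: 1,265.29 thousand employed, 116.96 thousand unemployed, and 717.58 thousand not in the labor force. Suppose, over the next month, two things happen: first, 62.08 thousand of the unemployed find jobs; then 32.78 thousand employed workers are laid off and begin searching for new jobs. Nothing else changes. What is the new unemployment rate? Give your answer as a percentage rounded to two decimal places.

New unemployment rate ≈ 6.34%.

Initially, labor force = 1,265.29 + 116.96 = 1,382.25 thousand, so u = 116.96/1,382.25 = 8.46%.
After the first change, unemployed falls and employed rises by 62.08; labor force unchanged → E = 1,327.37, U = 54.88, labor force = 1,382.25 thousand.
After the second change, employed falls and unemployed rises by 32.78; labor force unchanged → E = 1,294.59, U = 87.66, labor force = 1,382.25 thousand.
New unemployment rate = 87.66 / 1,382.25 = 6.34%.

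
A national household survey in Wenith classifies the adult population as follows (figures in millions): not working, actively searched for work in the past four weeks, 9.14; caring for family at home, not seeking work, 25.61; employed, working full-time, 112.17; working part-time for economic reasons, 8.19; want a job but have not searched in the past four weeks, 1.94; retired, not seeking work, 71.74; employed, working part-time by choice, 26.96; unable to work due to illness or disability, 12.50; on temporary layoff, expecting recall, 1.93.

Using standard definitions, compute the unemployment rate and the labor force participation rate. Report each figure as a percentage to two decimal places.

Unemployment rate ≈ 6.99%; labor force participation rate ≈ 58.62%.

Employed = 112.17 + 8.19 + 26.96 = 147.32 million (anyone who worked, including part-time for economic reasons, counts as employed).
Unemployed = 9.14 + 1.93 = 11.07 million (jobless and actively searching, or on temporary layoff).
Labor force = 147.32 + 11.07 = 158.39 million.
Not in labor force = 25.61 + 1.94 + 71.74 + 12.50 = 111.79 million (those not working and not actively searching are outside the labor force — including those who want a job but have given up searching).
Civilian working-age population = 158.39 + 111.79 = 270.18 million.
Unemployment rate = 11.07 / 158.39 = 6.99%.
Labor force participation rate = 158.39 / 270.18 = 58.62%.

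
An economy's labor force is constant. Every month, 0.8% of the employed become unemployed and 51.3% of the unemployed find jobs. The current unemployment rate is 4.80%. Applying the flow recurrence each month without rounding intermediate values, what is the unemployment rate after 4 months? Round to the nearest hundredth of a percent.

With a fixed labor force, u_{t+1} = u_t + s·(1−u_t) − f·u_t = u_t·(1−s−f) + s.
Here 1−s−f = 0.479 and s = 0.008.
u_1 = 0.048000 × 0.479 + 0.008 = 0.030992.
u_2 = 0.030992 × 0.479 + 0.008 = 0.022845.
u_3 = 0.022845 × 0.479 + 0.008 = 0.018943.
u_4 = 0.018943 × 0.479 + 0.008 = 0.017074.

Unemployment rate after four months ≈ 1.71%.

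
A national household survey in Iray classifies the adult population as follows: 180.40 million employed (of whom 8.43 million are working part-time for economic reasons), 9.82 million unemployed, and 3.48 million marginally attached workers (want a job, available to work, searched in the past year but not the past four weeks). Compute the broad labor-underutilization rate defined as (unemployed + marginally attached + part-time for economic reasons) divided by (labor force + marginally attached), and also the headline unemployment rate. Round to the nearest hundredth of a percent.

Broad underutilization rate ≈ 11.22%; headline unemployment rate ≈ 5.16%.

Labor force = 180.40 + 9.82 = 190.22 million.
Numerator = 9.82 + 3.48 + 8.43 = 21.73 million.
Denominator = 190.22 + 3.48 = 193.70 million.
Broad rate = 21.73 / 193.70 = 11.22%.
Headline unemployment rate = 9.82 / 190.22 = 5.16%.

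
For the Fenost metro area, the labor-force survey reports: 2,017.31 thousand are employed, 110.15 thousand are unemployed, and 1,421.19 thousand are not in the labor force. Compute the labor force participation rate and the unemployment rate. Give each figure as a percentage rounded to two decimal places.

Labor force = employed + unemployed = 2,017.31 + 110.15 = 2,127.46 thousand.
Working-age population = 2,127.46 + 1,421.19 = 3,548.65 thousand.
Unemployment rate = 110.15 / 2,127.46 = 5.18%.
Labor force participation rate = 2,127.46 / 3,548.65 = 59.95%.

Labor force participation rate ≈ 59.95%; unemployment rate ≈ 5.18%.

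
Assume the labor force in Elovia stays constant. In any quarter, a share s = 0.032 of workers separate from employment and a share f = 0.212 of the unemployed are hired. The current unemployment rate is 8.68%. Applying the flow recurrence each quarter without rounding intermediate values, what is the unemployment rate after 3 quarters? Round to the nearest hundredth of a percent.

Unemployment rate after three quarters ≈ 11.20%.

With a fixed labor force, u_{t+1} = u_t + s·(1−u_t) − f·u_t = u_t·(1−s−f) + s.
Here 1−s−f = 0.756 and s = 0.032.
u_1 = 0.086800 × 0.756 + 0.032 = 0.097621.
u_2 = 0.097621 × 0.756 + 0.032 = 0.105801.
u_3 = 0.105801 × 0.756 + 0.032 = 0.111986.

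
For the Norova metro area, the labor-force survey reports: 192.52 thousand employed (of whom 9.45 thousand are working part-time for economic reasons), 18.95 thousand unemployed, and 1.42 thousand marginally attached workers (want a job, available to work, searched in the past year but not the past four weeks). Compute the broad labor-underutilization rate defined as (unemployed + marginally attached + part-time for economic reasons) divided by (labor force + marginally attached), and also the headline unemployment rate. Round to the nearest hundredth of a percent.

Labor force = 192.52 + 18.95 = 211.47 thousand.
Numerator = 18.95 + 1.42 + 9.45 = 29.82 thousand.
Denominator = 211.47 + 1.42 = 212.89 thousand.
Broad rate = 29.82 / 212.89 = 14.01%.
Headline unemployment rate = 18.95 / 211.47 = 8.96%.

Broad underutilization rate ≈ 14.01%; headline unemployment rate ≈ 8.96%.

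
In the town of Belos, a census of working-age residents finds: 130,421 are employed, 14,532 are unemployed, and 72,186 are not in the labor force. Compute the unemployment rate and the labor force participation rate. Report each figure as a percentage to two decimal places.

Labor force = employed + unemployed = 130,421 + 14,532 = 144,953.
Working-age population = 144,953 + 72,186 = 217,139.
Unemployment rate = 14,532 / 144,953 = 10.03%.
Labor force participation rate = 144,953 / 217,139 = 66.76%.

Unemployment rate ≈ 10.03%; labor force participation rate ≈ 66.76%.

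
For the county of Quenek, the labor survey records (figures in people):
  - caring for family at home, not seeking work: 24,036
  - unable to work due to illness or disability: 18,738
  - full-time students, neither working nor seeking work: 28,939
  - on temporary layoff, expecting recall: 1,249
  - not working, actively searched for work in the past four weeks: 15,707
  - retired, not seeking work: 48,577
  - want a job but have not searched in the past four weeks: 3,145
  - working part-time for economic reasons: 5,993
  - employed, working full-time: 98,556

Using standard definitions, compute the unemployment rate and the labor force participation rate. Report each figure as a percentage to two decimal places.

Employed = 5,993 + 98,556 = 104,549 (anyone who worked, including part-time for economic reasons, counts as employed).
Unemployed = 1,249 + 15,707 = 16,956 (jobless and actively searching, or on temporary layoff).
Labor force = 104,549 + 16,956 = 121,505.
Not in labor force = 24,036 + 18,738 + 28,939 + 48,577 + 3,145 = 123,435 (those not working and not actively searching are outside the labor force — including those who want a job but have given up searching).
Civilian working-age population = 121,505 + 123,435 = 244,940.
Unemployment rate = 16,956 / 121,505 = 13.95%.
Labor force participation rate = 121,505 / 244,940 = 49.61%.

Unemployment rate ≈ 13.95%; labor force participation rate ≈ 49.61%.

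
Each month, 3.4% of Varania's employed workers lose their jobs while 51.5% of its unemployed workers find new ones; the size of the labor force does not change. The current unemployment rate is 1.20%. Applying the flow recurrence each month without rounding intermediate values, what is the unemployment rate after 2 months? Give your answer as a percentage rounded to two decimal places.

With a fixed labor force, u_{t+1} = u_t + s·(1−u_t) − f·u_t = u_t·(1−s−f) + s.
Here 1−s−f = 0.451 and s = 0.034.
u_1 = 0.012000 × 0.451 + 0.034 = 0.039412.
u_2 = 0.039412 × 0.451 + 0.034 = 0.051775.

Unemployment rate after two months ≈ 5.18%.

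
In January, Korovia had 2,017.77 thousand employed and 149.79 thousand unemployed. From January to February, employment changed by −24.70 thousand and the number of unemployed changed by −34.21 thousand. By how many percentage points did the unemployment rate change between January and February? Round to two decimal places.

January: labor force = 2,017.77 + 149.79 = 2,167.56; u = 149.79/2,167.56 = 6.91%.
February: labor force = 1,993.07 + 115.58 = 2,108.65; u = 115.58/2,108.65 = 5.48%.
Change = 5.48% − 6.91% = −1.43 pp.

The unemployment rate changed by −1.43 percentage points.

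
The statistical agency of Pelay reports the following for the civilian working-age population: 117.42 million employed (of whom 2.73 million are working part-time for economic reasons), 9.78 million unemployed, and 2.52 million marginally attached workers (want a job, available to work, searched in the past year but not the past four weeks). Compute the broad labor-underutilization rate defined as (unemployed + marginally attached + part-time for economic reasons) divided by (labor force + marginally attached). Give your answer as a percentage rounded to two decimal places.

Broad underutilization rate ≈ 11.59%.

Labor force = 117.42 + 9.78 = 127.20 million.
Numerator = 9.78 + 2.52 + 2.73 = 15.03 million.
Denominator = 127.20 + 2.52 = 129.72 million.
Broad rate = 15.03 / 129.72 = 11.59%.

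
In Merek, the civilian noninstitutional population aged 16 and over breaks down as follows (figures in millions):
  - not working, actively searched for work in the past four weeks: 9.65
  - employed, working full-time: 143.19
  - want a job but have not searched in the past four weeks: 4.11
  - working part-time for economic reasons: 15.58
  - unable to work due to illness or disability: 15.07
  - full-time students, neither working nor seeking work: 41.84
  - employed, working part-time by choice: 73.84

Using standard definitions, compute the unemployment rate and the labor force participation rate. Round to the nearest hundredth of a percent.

Unemployment rate ≈ 3.98%; labor force participation rate ≈ 79.88%.

Employed = 143.19 + 15.58 + 73.84 = 232.61 million (anyone who worked, including part-time for economic reasons, counts as employed).
Unemployed = 9.65 million.
Labor force = 232.61 + 9.65 = 242.26 million.
Not in labor force = 4.11 + 15.07 + 41.84 = 61.02 million (those not working and not actively searching are outside the labor force — including those who want a job but have given up searching).
Civilian working-age population = 242.26 + 61.02 = 303.28 million.
Unemployment rate = 9.65 / 242.26 = 3.98%.
Labor force participation rate = 242.26 / 303.28 = 79.88%.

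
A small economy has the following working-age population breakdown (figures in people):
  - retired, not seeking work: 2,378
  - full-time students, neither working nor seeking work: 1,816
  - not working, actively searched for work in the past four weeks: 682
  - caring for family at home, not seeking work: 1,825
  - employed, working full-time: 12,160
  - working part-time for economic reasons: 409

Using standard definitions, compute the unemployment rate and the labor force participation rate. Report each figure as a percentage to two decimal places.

Unemployment rate ≈ 5.15%; labor force participation rate ≈ 68.76%.

Employed = 12,160 + 409 = 12,569 (anyone who worked, including part-time for economic reasons, counts as employed).
Unemployed = 682.
Labor force = 12,569 + 682 = 13,251.
Not in labor force = 2,378 + 1,816 + 1,825 = 6,019 (those not working and not actively searching are outside the labor force).
Civilian working-age population = 13,251 + 6,019 = 19,270.
Unemployment rate = 682 / 13,251 = 5.15%.
Labor force participation rate = 13,251 / 19,270 = 68.76%.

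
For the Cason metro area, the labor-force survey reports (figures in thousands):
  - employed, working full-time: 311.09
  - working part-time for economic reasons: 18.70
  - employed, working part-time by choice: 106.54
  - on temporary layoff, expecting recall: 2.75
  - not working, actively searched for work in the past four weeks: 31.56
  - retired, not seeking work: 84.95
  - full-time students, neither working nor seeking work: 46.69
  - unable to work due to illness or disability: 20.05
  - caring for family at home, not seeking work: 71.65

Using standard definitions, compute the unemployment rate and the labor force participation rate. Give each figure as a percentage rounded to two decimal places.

Unemployment rate ≈ 7.29%; labor force participation rate ≈ 67.82%.

Employed = 311.09 + 18.70 + 106.54 = 436.33 thousand (anyone who worked, including part-time for economic reasons, counts as employed).
Unemployed = 2.75 + 31.56 = 34.31 thousand (jobless and actively searching, or on temporary layoff).
Labor force = 436.33 + 34.31 = 470.64 thousand.
Not in labor force = 84.95 + 46.69 + 20.05 + 71.65 = 223.34 thousand (those not working and not actively searching are outside the labor force).
Civilian working-age population = 470.64 + 223.34 = 693.98 thousand.
Unemployment rate = 34.31 / 470.64 = 7.29%.
Labor force participation rate = 470.64 / 693.98 = 67.82%.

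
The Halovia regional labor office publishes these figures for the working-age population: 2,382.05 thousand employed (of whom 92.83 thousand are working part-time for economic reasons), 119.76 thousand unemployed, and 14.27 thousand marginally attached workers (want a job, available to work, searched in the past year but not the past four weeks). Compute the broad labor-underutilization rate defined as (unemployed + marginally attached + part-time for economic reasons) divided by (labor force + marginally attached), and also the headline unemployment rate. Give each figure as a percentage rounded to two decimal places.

Broad underutilization rate ≈ 9.02%; headline unemployment rate ≈ 4.79%.

Labor force = 2,382.05 + 119.76 = 2,501.81 thousand.
Numerator = 119.76 + 14.27 + 92.83 = 226.86 thousand.
Denominator = 2,501.81 + 14.27 = 2,516.08 thousand.
Broad rate = 226.86 / 2,516.08 = 9.02%.
Headline unemployment rate = 119.76 / 2,501.81 = 4.79%.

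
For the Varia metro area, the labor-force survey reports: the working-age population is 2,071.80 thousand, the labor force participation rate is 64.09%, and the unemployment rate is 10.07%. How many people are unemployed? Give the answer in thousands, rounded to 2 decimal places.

Labor force = 0.6409 × 2,071.80 = 1,327.82 thousand.
Unemployed = 0.1007 × 1,327.82 ≈ 133.71 thousand.

About 133.71 thousand are unemployed.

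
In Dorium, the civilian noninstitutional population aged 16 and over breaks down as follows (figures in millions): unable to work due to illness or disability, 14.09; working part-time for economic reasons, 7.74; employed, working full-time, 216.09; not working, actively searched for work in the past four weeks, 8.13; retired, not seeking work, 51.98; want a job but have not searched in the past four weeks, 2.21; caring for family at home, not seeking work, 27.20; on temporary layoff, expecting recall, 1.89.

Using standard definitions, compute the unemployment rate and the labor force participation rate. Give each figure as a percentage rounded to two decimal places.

Unemployment rate ≈ 4.28%; labor force participation rate ≈ 71.01%.

Employed = 7.74 + 216.09 = 223.83 million (anyone who worked, including part-time for economic reasons, counts as employed).
Unemployed = 8.13 + 1.89 = 10.02 million (jobless and actively searching, or on temporary layoff).
Labor force = 223.83 + 10.02 = 233.85 million.
Not in labor force = 14.09 + 51.98 + 2.21 + 27.20 = 95.48 million (those not working and not actively searching are outside the labor force — including those who want a job but have given up searching).
Civilian working-age population = 233.85 + 95.48 = 329.33 million.
Unemployment rate = 10.02 / 233.85 = 4.28%.
Labor force participation rate = 233.85 / 329.33 = 71.01%.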